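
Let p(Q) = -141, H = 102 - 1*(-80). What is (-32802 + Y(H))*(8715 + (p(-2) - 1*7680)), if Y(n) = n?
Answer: -29162280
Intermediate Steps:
H = 182 (H = 102 + 80 = 182)
(-32802 + Y(H))*(8715 + (p(-2) - 1*7680)) = (-32802 + 182)*(8715 + (-141 - 1*7680)) = -32620*(8715 + (-141 - 7680)) = -32620*(8715 - 7821) = -32620*894 = -29162280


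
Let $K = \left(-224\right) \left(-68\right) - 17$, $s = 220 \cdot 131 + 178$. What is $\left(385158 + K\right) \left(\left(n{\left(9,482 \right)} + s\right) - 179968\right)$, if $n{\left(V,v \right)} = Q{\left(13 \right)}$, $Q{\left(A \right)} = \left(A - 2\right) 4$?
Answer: $-60426695398$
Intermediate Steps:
$Q{\left(A \right)} = -8 + 4 A$ ($Q{\left(A \right)} = \left(-2 + A\right) 4 = -8 + 4 A$)
$s = 28998$ ($s = 28820 + 178 = 28998$)
$n{\left(V,v \right)} = 44$ ($n{\left(V,v \right)} = -8 + 4 \cdot 13 = -8 + 52 = 44$)
$K = 15215$ ($K = 15232 - 17 = 15215$)
$\left(385158 + K\right) \left(\left(n{\left(9,482 \right)} + s\right) - 179968\right) = \left(385158 + 15215\right) \left(\left(44 + 28998\right) - 179968\right) = 400373 \left(29042 - 179968\right) = 400373 \left(-150926\right) = -60426695398$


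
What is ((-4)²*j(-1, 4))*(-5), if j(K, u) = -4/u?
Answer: 80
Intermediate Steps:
((-4)²*j(-1, 4))*(-5) = ((-4)²*(-4/4))*(-5) = (16*(-4*¼))*(-5) = (16*(-1))*(-5) = -16*(-5) = 80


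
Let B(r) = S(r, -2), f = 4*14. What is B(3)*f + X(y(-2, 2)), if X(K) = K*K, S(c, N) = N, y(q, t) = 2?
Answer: -108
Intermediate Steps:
f = 56
B(r) = -2
X(K) = K**2
B(3)*f + X(y(-2, 2)) = -2*56 + 2**2 = -112 + 4 = -108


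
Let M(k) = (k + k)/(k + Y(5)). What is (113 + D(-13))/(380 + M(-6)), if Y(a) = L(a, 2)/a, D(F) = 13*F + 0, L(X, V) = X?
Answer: -35/239 ≈ -0.14644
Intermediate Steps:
D(F) = 13*F
Y(a) = 1 (Y(a) = a/a = 1)
M(k) = 2*k/(1 + k) (M(k) = (k + k)/(k + 1) = (2*k)/(1 + k) = 2*k/(1 + k))
(113 + D(-13))/(380 + M(-6)) = (113 + 13*(-13))/(380 + 2*(-6)/(1 - 6)) = (113 - 169)/(380 + 2*(-6)/(-5)) = -56/(380 + 2*(-6)*(-⅕)) = -56/(380 + 12/5) = -56/1912/5 = -56*5/1912 = -35/239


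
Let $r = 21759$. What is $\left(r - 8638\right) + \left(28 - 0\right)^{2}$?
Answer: $13905$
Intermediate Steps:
$\left(r - 8638\right) + \left(28 - 0\right)^{2} = \left(21759 - 8638\right) + \left(28 - 0\right)^{2} = 13121 + \left(28 + \left(-36 + 36\right)\right)^{2} = 13121 + \left(28 + 0\right)^{2} = 13121 + 28^{2} = 13121 + 784 = 13905$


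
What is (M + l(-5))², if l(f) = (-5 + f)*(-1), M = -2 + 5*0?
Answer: 64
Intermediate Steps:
M = -2 (M = -2 + 0 = -2)
l(f) = 5 - f
(M + l(-5))² = (-2 + (5 - 1*(-5)))² = (-2 + (5 + 5))² = (-2 + 10)² = 8² = 64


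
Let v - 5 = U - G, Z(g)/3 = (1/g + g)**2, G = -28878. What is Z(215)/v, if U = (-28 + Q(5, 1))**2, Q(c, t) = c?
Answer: 534210769/113297475 ≈ 4.7151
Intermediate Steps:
Z(g) = 3*(g + 1/g)**2 (Z(g) = 3*(1/g + g)**2 = 3*(g + 1/g)**2)
U = 529 (U = (-28 + 5)**2 = (-23)**2 = 529)
v = 29412 (v = 5 + (529 - 1*(-28878)) = 5 + (529 + 28878) = 5 + 29407 = 29412)
Z(215)/v = (3*(1 + 215**2)**2/215**2)/29412 = (3*(1/46225)*(1 + 46225)**2)*(1/29412) = (3*(1/46225)*46226**2)*(1/29412) = (3*(1/46225)*2136843076)*(1/29412) = (6410529228/46225)*(1/29412) = 534210769/113297475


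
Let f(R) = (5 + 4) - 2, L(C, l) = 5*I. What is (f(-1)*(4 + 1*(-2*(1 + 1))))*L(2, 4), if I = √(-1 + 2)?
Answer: 0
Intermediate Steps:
I = 1 (I = √1 = 1)
L(C, l) = 5 (L(C, l) = 5*1 = 5)
f(R) = 7 (f(R) = 9 - 2 = 7)
(f(-1)*(4 + 1*(-2*(1 + 1))))*L(2, 4) = (7*(4 + 1*(-2*(1 + 1))))*5 = (7*(4 + 1*(-2*2)))*5 = (7*(4 + 1*(-4)))*5 = (7*(4 - 4))*5 = (7*0)*5 = 0*5 = 0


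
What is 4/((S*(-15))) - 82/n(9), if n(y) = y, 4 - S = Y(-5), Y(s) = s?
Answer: -1234/135 ≈ -9.1407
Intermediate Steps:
S = 9 (S = 4 - 1*(-5) = 4 + 5 = 9)
4/((S*(-15))) - 82/n(9) = 4/((9*(-15))) - 82/9 = 4/(-135) - 82*1/9 = 4*(-1/135) - 82/9 = -4/135 - 82/9 = -1234/135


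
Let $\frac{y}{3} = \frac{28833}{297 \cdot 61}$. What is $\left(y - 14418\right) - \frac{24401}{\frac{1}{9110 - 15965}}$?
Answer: $\frac{336683191292}{2013} \approx 1.6725 \cdot 10^{8}$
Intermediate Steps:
$y = \frac{9611}{2013}$ ($y = 3 \frac{28833}{297 \cdot 61} = 3 \cdot \frac{28833}{18117} = 3 \cdot 28833 \cdot \frac{1}{18117} = 3 \cdot \frac{9611}{6039} = \frac{9611}{2013} \approx 4.7745$)
$\left(y - 14418\right) - \frac{24401}{\frac{1}{9110 - 15965}} = \left(\frac{9611}{2013} - 14418\right) - \frac{24401}{\frac{1}{9110 - 15965}} = - \frac{29013823}{2013} - \frac{24401}{\frac{1}{-6855}} = - \frac{29013823}{2013} - \frac{24401}{- \frac{1}{6855}} = - \frac{29013823}{2013} - -167268855 = - \frac{29013823}{2013} + 167268855 = \frac{336683191292}{2013}$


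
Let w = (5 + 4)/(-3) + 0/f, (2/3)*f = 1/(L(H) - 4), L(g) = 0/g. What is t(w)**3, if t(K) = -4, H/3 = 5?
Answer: -64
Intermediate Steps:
H = 15 (H = 3*5 = 15)
L(g) = 0
f = -3/8 (f = 3/(2*(0 - 4)) = (3/2)/(-4) = (3/2)*(-1/4) = -3/8 ≈ -0.37500)
w = -3 (w = (5 + 4)/(-3) + 0/(-3/8) = 9*(-1/3) + 0*(-8/3) = -3 + 0 = -3)
t(w)**3 = (-4)**3 = -64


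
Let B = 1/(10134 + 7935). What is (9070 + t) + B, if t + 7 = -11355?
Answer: -41414147/18069 ≈ -2292.0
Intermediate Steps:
B = 1/18069 ≈ 5.5343e-5
t = -11362 (t = -7 - 11355 = -11362)
(9070 + t) + B = (9070 - 11362) + 1/18069 = -2292 + 1/18069 = -41414147/18069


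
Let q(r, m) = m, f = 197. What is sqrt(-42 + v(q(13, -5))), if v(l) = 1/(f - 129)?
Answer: I*sqrt(48535)/34 ≈ 6.4796*I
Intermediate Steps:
v(l) = 1/68 (v(l) = 1/(197 - 129) = 1/68)
sqrt(-42 + v(q(13, -5))) = sqrt(-42 + 1/68) = sqrt(-2855/68) = I*sqrt(48535)/34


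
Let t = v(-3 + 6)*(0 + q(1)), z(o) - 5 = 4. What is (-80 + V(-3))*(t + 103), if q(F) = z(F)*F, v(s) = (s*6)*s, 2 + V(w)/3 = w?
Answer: -55955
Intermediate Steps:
V(w) = -6 + 3*w
z(o) = 9 (z(o) = 5 + 4 = 9)
v(s) = 6*s**2 (v(s) = (6*s)*s = 6*s**2)
q(F) = 9*F
t = 486 (t = (6*(-3 + 6)**2)*(0 + 9*1) = (6*3**2)*(0 + 9) = (6*9)*9 = 54*9 = 486)
(-80 + V(-3))*(t + 103) = (-80 + (-6 + 3*(-3)))*(486 + 103) = (-80 + (-6 - 9))*589 = (-80 - 15)*589 = -95*589 = -55955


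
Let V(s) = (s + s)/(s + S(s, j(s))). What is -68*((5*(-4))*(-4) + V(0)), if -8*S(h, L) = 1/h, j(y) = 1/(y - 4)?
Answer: -5440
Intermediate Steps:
j(y) = 1/(-4 + y)
S(h, L) = -1/(8*h)
V(s) = 2*s/(s - 1/(8*s)) (V(s) = (s + s)/(s - 1/(8*s)) = (2*s)/(s - 1/(8*s)) = 2*s/(s - 1/(8*s)))
-68*((5*(-4))*(-4) + V(0)) = -68*((5*(-4))*(-4) + 16*0²/(-1 + 8*0²)) = -68*(-20*(-4) + 16*0/(-1 + 8*0)) = -68*(80 + 16*0/(-1 + 0)) = -68*(80 + 16*0/(-1)) = -68*(80 + 16*0*(-1)) = -68*(80 + 0) = -68*80 = -5440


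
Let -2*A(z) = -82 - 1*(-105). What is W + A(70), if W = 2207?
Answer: 4391/2 ≈ 2195.5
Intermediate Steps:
A(z) = -23/2 (A(z) = -(-82 - 1*(-105))/2 = -(-82 + 105)/2 = -½*23 = -23/2)
W + A(70) = 2207 - 23/2 = 4391/2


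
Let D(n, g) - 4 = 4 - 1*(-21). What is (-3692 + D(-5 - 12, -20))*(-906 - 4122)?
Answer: 18417564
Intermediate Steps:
D(n, g) = 29 (D(n, g) = 4 + (4 - 1*(-21)) = 4 + (4 + 21) = 4 + 25 = 29)
(-3692 + D(-5 - 12, -20))*(-906 - 4122) = (-3692 + 29)*(-906 - 4122) = -3663*(-5028) = 18417564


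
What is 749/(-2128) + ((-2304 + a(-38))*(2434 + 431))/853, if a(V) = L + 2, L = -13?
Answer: -2016363671/259312 ≈ -7775.8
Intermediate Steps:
a(V) = -11 (a(V) = -13 + 2 = -11)
749/(-2128) + ((-2304 + a(-38))*(2434 + 431))/853 = 749/(-2128) + ((-2304 - 11)*(2434 + 431))/853 = 749*(-1/2128) - 2315*2865*(1/853) = -107/304 - 6632475*1/853 = -107/304 - 6632475/853 = -2016363671/259312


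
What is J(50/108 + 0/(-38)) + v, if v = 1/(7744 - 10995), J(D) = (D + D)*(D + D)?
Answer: 2031146/2369979 ≈ 0.85703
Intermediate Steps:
J(D) = 4*D² (J(D) = (2*D)*(2*D) = 4*D²)
v = -1/3251 (v = 1/(-3251) = -1/3251 ≈ -0.00030760)
J(50/108 + 0/(-38)) + v = 4*(50/108 + 0/(-38))² - 1/3251 = 4*(50*(1/108) + 0*(-1/38))² - 1/3251 = 4*(25/54 + 0)² - 1/3251 = 4*(25/54)² - 1/3251 = 4*(625/2916) - 1/3251 = 625/729 - 1/3251 = 2031146/2369979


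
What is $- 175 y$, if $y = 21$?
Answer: $-3675$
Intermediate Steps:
$- 175 y = \left(-175\right) 21 = -3675$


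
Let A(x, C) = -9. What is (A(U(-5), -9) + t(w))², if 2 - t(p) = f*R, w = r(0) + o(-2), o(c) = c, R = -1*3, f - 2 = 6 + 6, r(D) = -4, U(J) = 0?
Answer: 1225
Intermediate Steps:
f = 14 (f = 2 + (6 + 6) = 2 + 12 = 14)
R = -3
w = -6 (w = -4 - 2 = -6)
t(p) = 44 (t(p) = 2 - 14*(-3) = 2 - 1*(-42) = 2 + 42 = 44)
(A(U(-5), -9) + t(w))² = (-9 + 44)² = 35² = 1225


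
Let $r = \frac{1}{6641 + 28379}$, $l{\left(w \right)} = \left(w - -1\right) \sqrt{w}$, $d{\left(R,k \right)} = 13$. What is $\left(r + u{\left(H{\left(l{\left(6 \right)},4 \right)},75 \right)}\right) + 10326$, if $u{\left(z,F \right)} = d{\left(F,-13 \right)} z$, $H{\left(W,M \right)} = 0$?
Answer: $\frac{361616521}{35020} \approx 10326.0$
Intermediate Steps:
$l{\left(w \right)} = \sqrt{w} \left(1 + w\right)$ ($l{\left(w \right)} = \left(w + 1\right) \sqrt{w} = \left(1 + w\right) \sqrt{w} = \sqrt{w} \left(1 + w\right)$)
$r = \frac{1}{35020} \approx 2.8555 \cdot 10^{-5}$
$u{\left(z,F \right)} = 13 z$
$\left(r + u{\left(H{\left(l{\left(6 \right)},4 \right)},75 \right)}\right) + 10326 = \left(\frac{1}{35020} + 13 \cdot 0\right) + 10326 = \left(\frac{1}{35020} + 0\right) + 10326 = \frac{1}{35020} + 10326 = \frac{361616521}{35020}$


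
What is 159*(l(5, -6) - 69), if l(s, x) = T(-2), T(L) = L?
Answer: -11289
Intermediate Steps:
l(s, x) = -2
159*(l(5, -6) - 69) = 159*(-2 - 69) = 159*(-71) = -11289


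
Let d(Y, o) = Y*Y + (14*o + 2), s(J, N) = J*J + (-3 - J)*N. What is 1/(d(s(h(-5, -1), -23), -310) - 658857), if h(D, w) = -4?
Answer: -1/663146 ≈ -1.5080e-6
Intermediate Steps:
s(J, N) = J² + N*(-3 - J)
d(Y, o) = 2 + Y² + 14*o (d(Y, o) = Y² + (2 + 14*o) = 2 + Y² + 14*o)
1/(d(s(h(-5, -1), -23), -310) - 658857) = 1/((2 + ((-4)² - 3*(-23) - 1*(-4)*(-23))² + 14*(-310)) - 658857) = 1/((2 + (16 + 69 - 92)² - 4340) - 658857) = 1/((2 + (-7)² - 4340) - 658857) = 1/((2 + 49 - 4340) - 658857) = 1/(-4289 - 658857) = 1/(-663146) = -1/663146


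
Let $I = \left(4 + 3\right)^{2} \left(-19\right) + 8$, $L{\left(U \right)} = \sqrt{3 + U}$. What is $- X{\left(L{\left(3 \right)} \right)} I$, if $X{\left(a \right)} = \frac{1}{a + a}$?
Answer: $\frac{923 \sqrt{6}}{12} \approx 188.41$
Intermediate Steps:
$X{\left(a \right)} = \frac{1}{2 a}$
$I = -923$ ($I = 7^{2} \left(-19\right) + 8 = 49 \left(-19\right) + 8 = -931 + 8 = -923$)
$- X{\left(L{\left(3 \right)} \right)} I = - \frac{1}{2 \sqrt{3 + 3}} \left(-923\right) = - \frac{1}{2 \sqrt{6}} \left(-923\right) = - \frac{\frac{1}{6} \sqrt{6}}{2} \left(-923\right) = - \frac{\sqrt{6}}{12} \left(-923\right) = \frac{923 \sqrt{6}}{12}$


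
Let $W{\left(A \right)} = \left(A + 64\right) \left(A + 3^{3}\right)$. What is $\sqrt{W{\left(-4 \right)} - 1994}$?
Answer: $i \sqrt{614} \approx 24.779 i$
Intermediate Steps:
$W{\left(A \right)} = \left(27 + A\right) \left(64 + A\right)$ ($W{\left(A \right)} = \left(64 + A\right) \left(A + 27\right) = \left(64 + A\right) \left(27 + A\right) = \left(27 + A\right) \left(64 + A\right)$)
$\sqrt{W{\left(-4 \right)} - 1994} = \sqrt{\left(1728 + \left(-4\right)^{2} + 91 \left(-4\right)\right) - 1994} = \sqrt{\left(1728 + 16 - 364\right) - 1994} = \sqrt{1380 - 1994} = \sqrt{-614} = i \sqrt{614}$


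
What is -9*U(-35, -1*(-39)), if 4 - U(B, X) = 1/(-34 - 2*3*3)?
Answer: -1881/52 ≈ -36.173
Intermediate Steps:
U(B, X) = 209/52 (U(B, X) = 4 - 1/(-34 - 2*3*3) = 4 - 1/(-34 - 6*3) = 4 - 1/(-34 - 18) = 4 - 1/(-52) = 4 - 1*(-1/52) = 4 + 1/52 = 209/52)
-9*U(-35, -1*(-39)) = -9*209/52 = -1881/52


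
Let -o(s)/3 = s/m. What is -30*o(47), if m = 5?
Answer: 846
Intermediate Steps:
o(s) = -3*s/5
-30*o(47) = -(-18)*47 = -30*(-141/5) = 846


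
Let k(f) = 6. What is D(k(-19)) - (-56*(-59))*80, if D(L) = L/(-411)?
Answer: -36211842/137 ≈ -2.6432e+5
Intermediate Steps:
D(L) = -L/411 (D(L) = L*(-1/411) = -L/411)
D(k(-19)) - (-56*(-59))*80 = -1/411*6 - (-56*(-59))*80 = -2/137 - 3304*80 = -2/137 - 1*264320 = -2/137 - 264320 = -36211842/137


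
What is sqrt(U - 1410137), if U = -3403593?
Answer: I*sqrt(4813730) ≈ 2194.0*I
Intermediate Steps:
sqrt(U - 1410137) = sqrt(-3403593 - 1410137) = sqrt(-4813730) = I*sqrt(4813730)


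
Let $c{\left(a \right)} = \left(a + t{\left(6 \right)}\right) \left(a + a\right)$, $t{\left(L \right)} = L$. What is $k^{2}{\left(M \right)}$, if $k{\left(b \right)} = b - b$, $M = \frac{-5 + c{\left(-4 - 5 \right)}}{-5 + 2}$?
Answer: $0$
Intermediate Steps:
$c{\left(a \right)} = 2 a \left(6 + a\right)$ ($c{\left(a \right)} = \left(a + 6\right) \left(a + a\right) = \left(6 + a\right) 2 a = 2 a \left(6 + a\right)$)
$M = - \frac{49}{3}$ ($M = \frac{-5 + 2 \left(-4 - 5\right) \left(6 - 9\right)}{-5 + 2} = \frac{-5 + 2 \left(-9\right) \left(6 - 9\right)}{-3} = \left(-5 + 2 \left(-9\right) \left(-3\right)\right) \left(- \frac{1}{3}\right) = \left(-5 + 54\right) \left(- \frac{1}{3}\right) = 49 \left(- \frac{1}{3}\right) = - \frac{49}{3} \approx -16.333$)
$k{\left(b \right)} = 0$
$k^{2}{\left(M \right)} = 0^{2} = 0$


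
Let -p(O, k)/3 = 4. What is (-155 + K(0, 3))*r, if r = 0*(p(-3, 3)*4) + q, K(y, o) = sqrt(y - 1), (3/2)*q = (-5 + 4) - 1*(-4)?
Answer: -310 + 2*I ≈ -310.0 + 2.0*I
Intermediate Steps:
p(O, k) = -12 (p(O, k) = -3*4 = -12)
q = 2 (q = 2*((-5 + 4) - 1*(-4))/3 = 2*(-1 + 4)/3 = (2/3)*3 = 2)
K(y, o) = sqrt(-1 + y)
r = 2 (r = 0*(-12*4) + 2 = 0*(-48) + 2 = 0 + 2 = 2)
(-155 + K(0, 3))*r = (-155 + sqrt(-1 + 0))*2 = (-155 + sqrt(-1))*2 = (-155 + I)*2 = -310 + 2*I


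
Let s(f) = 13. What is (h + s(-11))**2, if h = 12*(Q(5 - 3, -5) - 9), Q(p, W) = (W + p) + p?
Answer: 11449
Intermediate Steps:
Q(p, W) = W + 2*p
h = -120 (h = 12*((-5 + 2*(5 - 3)) - 9) = 12*((-5 + 2*2) - 9) = 12*((-5 + 4) - 9) = 12*(-1 - 9) = 12*(-10) = -120)
(h + s(-11))**2 = (-120 + 13)**2 = (-107)**2 = 11449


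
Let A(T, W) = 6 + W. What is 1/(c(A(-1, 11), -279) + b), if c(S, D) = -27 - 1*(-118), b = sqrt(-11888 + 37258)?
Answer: -91/17089 + sqrt(25370)/17089 ≈ 0.0039955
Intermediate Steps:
b = sqrt(25370) ≈ 159.28
c(S, D) = 91 (c(S, D) = -27 + 118 = 91)
1/(c(A(-1, 11), -279) + b) = 1/(91 + sqrt(25370))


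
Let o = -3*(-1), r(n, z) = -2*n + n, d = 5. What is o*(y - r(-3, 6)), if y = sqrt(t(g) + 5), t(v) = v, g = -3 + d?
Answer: -9 + 3*sqrt(7) ≈ -1.0627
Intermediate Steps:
g = 2 (g = -3 + 5 = 2)
y = sqrt(7) (y = sqrt(2 + 5) = sqrt(7) ≈ 2.6458)
r(n, z) = -n
o = 3
o*(y - r(-3, 6)) = 3*(sqrt(7) - (-1)*(-3)) = 3*(sqrt(7) - 1*3) = 3*(sqrt(7) - 3) = 3*(-3 + sqrt(7)) = -9 + 3*sqrt(7)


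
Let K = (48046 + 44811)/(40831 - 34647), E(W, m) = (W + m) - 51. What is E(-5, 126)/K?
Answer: 432880/92857 ≈ 4.6618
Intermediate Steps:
E(W, m) = -51 + W + m
K = 92857/6184 ≈ 15.016
E(-5, 126)/K = (-51 - 5 + 126)/(92857/6184) = 70*(6184/92857) = 432880/92857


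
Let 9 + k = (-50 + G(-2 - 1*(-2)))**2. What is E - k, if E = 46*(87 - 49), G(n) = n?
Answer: -743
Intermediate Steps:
E = 1748 (E = 46*38 = 1748)
k = 2491 (k = -9 + (-50 + (-2 - 1*(-2)))**2 = -9 + (-50 + (-2 + 2))**2 = -9 + (-50 + 0)**2 = -9 + (-50)**2 = -9 + 2500 = 2491)
E - k = 1748 - 1*2491 = 1748 - 2491 = -743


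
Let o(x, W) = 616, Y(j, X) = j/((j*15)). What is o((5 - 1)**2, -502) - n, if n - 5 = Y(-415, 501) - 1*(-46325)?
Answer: -685711/15 ≈ -45714.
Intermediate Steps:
Y(j, X) = 1/15 (Y(j, X) = j/((15*j)) = j*(1/(15*j)) = 1/15)
n = 694951/15 (n = 5 + (1/15 - 1*(-46325)) = 5 + (1/15 + 46325) = 5 + 694876/15 = 694951/15 ≈ 46330.)
o((5 - 1)**2, -502) - n = 616 - 1*694951/15 = 616 - 694951/15 = -685711/15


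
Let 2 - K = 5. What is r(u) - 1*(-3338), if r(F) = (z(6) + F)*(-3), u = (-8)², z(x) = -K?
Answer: 3137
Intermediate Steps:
K = -3 (K = 2 - 1*5 = 2 - 5 = -3)
z(x) = 3 (z(x) = -1*(-3) = 3)
u = 64
r(F) = -9 - 3*F (r(F) = (3 + F)*(-3) = -9 - 3*F)
r(u) - 1*(-3338) = (-9 - 3*64) - 1*(-3338) = (-9 - 192) + 3338 = -201 + 3338 = 3137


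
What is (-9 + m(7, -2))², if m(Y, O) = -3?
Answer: 144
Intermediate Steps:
(-9 + m(7, -2))² = (-9 - 3)² = (-12)² = 144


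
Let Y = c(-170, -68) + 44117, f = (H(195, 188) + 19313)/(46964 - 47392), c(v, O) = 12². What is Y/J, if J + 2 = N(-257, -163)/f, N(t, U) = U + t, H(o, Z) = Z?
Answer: 863133761/140758 ≈ 6132.0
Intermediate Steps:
c(v, O) = 144
f = -19501/428 (f = (188 + 19313)/(46964 - 47392) = 19501/(-428) = 19501*(-1/428) = -19501/428 ≈ -45.563)
J = 140758/19501 (J = -2 + (-163 - 257)/(-19501/428) = -2 - 420*(-428/19501) = -2 + 179760/19501 = 140758/19501 ≈ 7.2180)
Y = 44261 (Y = 144 + 44117 = 44261)
Y/J = 44261/(140758/19501) = 44261*(19501/140758) = 863133761/140758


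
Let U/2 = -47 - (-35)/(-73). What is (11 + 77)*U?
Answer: -610016/73 ≈ -8356.4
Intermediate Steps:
U = -6932/73 (U = 2*(-47 - (-35)/(-73)) = 2*(-47 - (-35)*(-1)/73) = 2*(-47 - 1*35/73) = 2*(-47 - 35/73) = 2*(-3466/73) = -6932/73 ≈ -94.959)
(11 + 77)*U = (11 + 77)*(-6932/73) = 88*(-6932/73) = -610016/73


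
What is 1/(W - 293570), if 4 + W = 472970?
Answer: 1/179396 ≈ 5.5743e-6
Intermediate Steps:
W = 472966 (W = -4 + 472970 = 472966)
1/(W - 293570) = 1/(472966 - 293570) = 1/179396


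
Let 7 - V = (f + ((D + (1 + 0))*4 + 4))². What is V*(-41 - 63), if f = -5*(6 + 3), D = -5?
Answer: 337168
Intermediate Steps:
f = -45 (f = -5*9 = -45)
V = -3242 (V = 7 - (-45 + ((-5 + (1 + 0))*4 + 4))² = 7 - (-45 + ((-5 + 1)*4 + 4))² = 7 - (-45 + (-4*4 + 4))² = 7 - (-45 + (-16 + 4))² = 7 - (-45 - 12)² = 7 - 1*(-57)² = 7 - 1*3249 = 7 - 3249 = -3242)
V*(-41 - 63) = -3242*(-41 - 63) = -3242*(-104) = 337168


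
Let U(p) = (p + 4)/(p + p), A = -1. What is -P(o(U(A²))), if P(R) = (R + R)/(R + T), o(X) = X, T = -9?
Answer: 10/13 ≈ 0.76923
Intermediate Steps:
U(p) = (4 + p)/(2*p) (U(p) = (4 + p)/((2*p)) = (4 + p)*(1/(2*p)) = (4 + p)/(2*p))
P(R) = 2*R/(-9 + R) (P(R) = (R + R)/(R - 9) = (2*R)/(-9 + R) = 2*R/(-9 + R))
-P(o(U(A²))) = -2*(4 + (-1)²)/(2*((-1)²))/(-9 + (4 + (-1)²)/(2*((-1)²))) = -2*(½)*(4 + 1)/1/(-9 + (½)*(4 + 1)/1) = -2*(½)*1*5/(-9 + (½)*1*5) = -2*5/(2*(-9 + 5/2)) = -2*5/(2*(-13/2)) = -2*5*(-2)/(2*13) = -1*(-10/13) = 10/13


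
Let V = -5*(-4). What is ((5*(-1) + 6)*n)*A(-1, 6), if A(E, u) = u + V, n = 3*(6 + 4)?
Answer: 780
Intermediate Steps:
V = 20
n = 30 (n = 3*10 = 30)
A(E, u) = 20 + u (A(E, u) = u + 20 = 20 + u)
((5*(-1) + 6)*n)*A(-1, 6) = ((5*(-1) + 6)*30)*(20 + 6) = ((-5 + 6)*30)*26 = (1*30)*26 = 30*26 = 780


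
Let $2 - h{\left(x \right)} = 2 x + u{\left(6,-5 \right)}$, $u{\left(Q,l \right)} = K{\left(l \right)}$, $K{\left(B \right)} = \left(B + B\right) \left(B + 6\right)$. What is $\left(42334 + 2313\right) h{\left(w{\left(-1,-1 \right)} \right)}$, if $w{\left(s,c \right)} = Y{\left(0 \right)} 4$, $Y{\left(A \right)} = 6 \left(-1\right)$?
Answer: $2678820$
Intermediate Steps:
$Y{\left(A \right)} = -6$
$K{\left(B \right)} = 2 B \left(6 + B\right)$
$w{\left(s,c \right)} = -24$ ($w{\left(s,c \right)} = \left(-6\right) 4 = -24$)
$u{\left(Q,l \right)} = 2 l \left(6 + l\right)$
$h{\left(x \right)} = 12 - 2 x$ ($h{\left(x \right)} = 2 - \left(2 x + 2 \left(-5\right) \left(6 - 5\right)\right) = 2 - \left(2 x + 2 \left(-5\right) 1\right) = 2 - \left(2 x - 10\right) = 2 - \left(-10 + 2 x\right) = 12 - 2 x$)
$\left(42334 + 2313\right) h{\left(w{\left(-1,-1 \right)} \right)} = \left(42334 + 2313\right) \left(12 - -48\right) = 44647 \left(12 + 48\right) = 44647 \cdot 60 = 2678820$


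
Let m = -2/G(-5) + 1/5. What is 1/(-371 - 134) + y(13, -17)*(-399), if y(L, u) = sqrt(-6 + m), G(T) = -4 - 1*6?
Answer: -1/505 - 798*I*sqrt(35)/5 ≈ -0.0019802 - 944.21*I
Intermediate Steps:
G(T) = -10 (G(T) = -4 - 6 = -10)
m = 2/5 (m = -2/(-10) + 1/5 = -2*(-1/10) + 1*(1/5) = 1/5 + 1/5 = 2/5 ≈ 0.40000)
y(L, u) = 2*I*sqrt(35)/5 (y(L, u) = sqrt(-6 + 2/5) = sqrt(-28/5) = 2*I*sqrt(35)/5)
1/(-371 - 134) + y(13, -17)*(-399) = 1/(-371 - 134) + (2*I*sqrt(35)/5)*(-399) = 1/(-505) - 798*I*sqrt(35)/5 = -1/505 - 798*I*sqrt(35)/5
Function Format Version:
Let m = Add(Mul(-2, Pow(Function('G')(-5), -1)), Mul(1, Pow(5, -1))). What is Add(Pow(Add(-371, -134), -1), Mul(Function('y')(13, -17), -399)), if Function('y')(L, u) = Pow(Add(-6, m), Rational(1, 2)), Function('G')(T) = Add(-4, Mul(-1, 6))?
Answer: Add(Rational(-1, 505), Mul(Rational(-798, 5), I, Pow(35, Rational(1, 2)))) ≈ Add(-0.0019802, Mul(-944.21, I))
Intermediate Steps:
Function('G')(T) = -10 (Function('G')(T) = Add(-4, -6) = -10)
m = Rational(2, 5) (m = Add(Mul(-2, Pow(-10, -1)), Mul(1, Pow(5, -1))) = Add(Mul(-2, Rational(-1, 10)), Mul(1, Rational(1, 5))) = Add(Rational(1, 5), Rational(1, 5)) = Rational(2, 5) ≈ 0.40000)
Function('y')(L, u) = Mul(Rational(2, 5), I, Pow(35, Rational(1, 2))) (Function('y')(L, u) = Pow(Add(-6, Rational(2, 5)), Rational(1, 2)) = Pow(Rational(-28, 5), Rational(1, 2)) = Mul(Rational(2, 5), I, Pow(35, Rational(1, 2))))
Add(Pow(Add(-371, -134), -1), Mul(Function('y')(13, -17), -399)) = Add(Pow(Add(-371, -134), -1), Mul(Mul(Rational(2, 5), I, Pow(35, Rational(1, 2))), -399)) = Add(Pow(-505, -1), Mul(Rational(-798, 5), I, Pow(35, Rational(1, 2)))) = Add(Rational(-1, 505), Mul(Rational(-798, 5), I, Pow(35, Rational(1, 2))))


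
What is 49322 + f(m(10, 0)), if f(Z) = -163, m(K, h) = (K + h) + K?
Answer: 49159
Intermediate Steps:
m(K, h) = h + 2*K
49322 + f(m(10, 0)) = 49322 - 163 = 49159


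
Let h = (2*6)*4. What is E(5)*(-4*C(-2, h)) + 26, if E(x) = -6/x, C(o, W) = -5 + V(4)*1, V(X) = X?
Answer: 106/5 ≈ 21.200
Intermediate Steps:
h = 48 (h = 12*4 = 48)
C(o, W) = -1 (C(o, W) = -5 + 4*1 = -5 + 4 = -1)
E(5)*(-4*C(-2, h)) + 26 = (-6/5)*(-4*(-1)) + 26 = -6*1/5*4 + 26 = -6/5*4 + 26 = -24/5 + 26 = 106/5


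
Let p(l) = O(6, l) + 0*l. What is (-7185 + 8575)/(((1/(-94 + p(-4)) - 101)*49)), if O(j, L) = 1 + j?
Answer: -60465/215306 ≈ -0.28083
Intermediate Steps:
p(l) = 7 (p(l) = (1 + 6) + 0*l = 7 + 0 = 7)
(-7185 + 8575)/(((1/(-94 + p(-4)) - 101)*49)) = (-7185 + 8575)/(((1/(-94 + 7) - 101)*49)) = 1390/(((1/(-87) - 101)*49)) = 1390/(((-1/87 - 101)*49)) = 1390/((-8788/87*49)) = 1390/(-430612/87) = 1390*(-87/430612) = -60465/215306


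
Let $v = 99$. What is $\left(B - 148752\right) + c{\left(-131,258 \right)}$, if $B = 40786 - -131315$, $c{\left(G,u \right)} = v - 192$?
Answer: $23256$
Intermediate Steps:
$c{\left(G,u \right)} = -93$ ($c{\left(G,u \right)} = 99 - 192 = -93$)
$B = 172101$ ($B = 40786 + 131315 = 172101$)
$\left(B - 148752\right) + c{\left(-131,258 \right)} = \left(172101 - 148752\right) - 93 = 23349 - 93 = 23256$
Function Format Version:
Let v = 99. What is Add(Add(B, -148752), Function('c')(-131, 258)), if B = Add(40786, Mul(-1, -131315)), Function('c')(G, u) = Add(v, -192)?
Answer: 23256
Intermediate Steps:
Function('c')(G, u) = -93 (Function('c')(G, u) = Add(99, -192) = -93)
B = 172101 (B = Add(40786, 131315) = 172101)
Add(Add(B, -148752), Function('c')(-131, 258)) = Add(Add(172101, -148752), -93) = Add(23349, -93) = 23256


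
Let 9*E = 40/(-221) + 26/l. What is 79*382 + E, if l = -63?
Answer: 3781506380/125307 ≈ 30178.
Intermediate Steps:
E = -8266/125307 (E = (40/(-221) + 26/(-63))/9 = (40*(-1/221) + 26*(-1/63))/9 = (-40/221 - 26/63)/9 = (1/9)*(-8266/13923) = -8266/125307 ≈ -0.065966)
79*382 + E = 79*382 - 8266/125307 = 30178 - 8266/125307 = 3781506380/125307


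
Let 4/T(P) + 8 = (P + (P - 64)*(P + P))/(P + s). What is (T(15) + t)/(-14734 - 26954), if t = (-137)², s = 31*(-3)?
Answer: -1733039/3849192 ≈ -0.45023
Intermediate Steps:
s = -93
T(P) = 4/(-8 + (P + 2*P*(-64 + P))/(-93 + P)) (T(P) = 4/(-8 + (P + (P - 64)*(P + P))/(P - 93)) = 4/(-8 + (P + (-64 + P)*(2*P))/(-93 + P)) = 4/(-8 + (P + 2*P*(-64 + P))/(-93 + P)))
t = 18769
(T(15) + t)/(-14734 - 26954) = (4*(-93 + 15)/(744 - 135*15 + 2*15²) + 18769)/(-14734 - 26954) = (4*(-78)/(744 - 2025 + 2*225) + 18769)/(-41688) = (4*(-78)/(744 - 2025 + 450) + 18769)*(-1/41688) = (4*(-78)/(-831) + 18769)*(-1/41688) = (4*(-1/831)*(-78) + 18769)*(-1/41688) = (104/277 + 18769)*(-1/41688) = (5199117/277)*(-1/41688) = -1733039/3849192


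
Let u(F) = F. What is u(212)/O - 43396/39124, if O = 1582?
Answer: -7544773/7736771 ≈ -0.97518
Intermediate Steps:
u(212)/O - 43396/39124 = 212/1582 - 43396/39124 = 212*(1/1582) - 43396*1/39124 = 106/791 - 10849/9781 = -7544773/7736771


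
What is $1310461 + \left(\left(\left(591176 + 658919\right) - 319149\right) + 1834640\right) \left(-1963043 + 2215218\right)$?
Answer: $697412960011$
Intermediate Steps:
$1310461 + \left(\left(\left(591176 + 658919\right) - 319149\right) + 1834640\right) \left(-1963043 + 2215218\right) = 1310461 + \left(\left(1250095 - 319149\right) + 1834640\right) 252175 = 1310461 + \left(930946 + 1834640\right) 252175 = 1310461 + 2765586 \cdot 252175 = 1310461 + 697411649550 = 697412960011$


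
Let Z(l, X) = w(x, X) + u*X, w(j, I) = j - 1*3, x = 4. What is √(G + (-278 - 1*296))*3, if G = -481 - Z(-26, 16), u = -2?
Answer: 96*I ≈ 96.0*I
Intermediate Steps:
w(j, I) = -3 + j (w(j, I) = j - 3 = -3 + j)
Z(l, X) = 1 - 2*X (Z(l, X) = (-3 + 4) - 2*X = 1 - 2*X)
G = -450 (G = -481 - (1 - 2*16) = -481 - (1 - 32) = -481 - 1*(-31) = -481 + 31 = -450)
√(G + (-278 - 1*296))*3 = √(-450 + (-278 - 1*296))*3 = √(-450 + (-278 - 296))*3 = √(-450 - 574)*3 = √(-1024)*3 = (32*I)*3 = 96*I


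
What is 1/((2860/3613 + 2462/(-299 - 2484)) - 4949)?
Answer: -10054979/49763026897 ≈ -0.00020206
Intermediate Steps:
1/((2860/3613 + 2462/(-299 - 2484)) - 4949) = 1/((2860*(1/3613) + 2462/(-2783)) - 4949) = 1/((2860/3613 + 2462*(-1/2783)) - 4949) = 1/((2860/3613 - 2462/2783) - 4949) = 1/(-935826/10054979 - 4949) = 1/(-49763026897/10054979) = -10054979/49763026897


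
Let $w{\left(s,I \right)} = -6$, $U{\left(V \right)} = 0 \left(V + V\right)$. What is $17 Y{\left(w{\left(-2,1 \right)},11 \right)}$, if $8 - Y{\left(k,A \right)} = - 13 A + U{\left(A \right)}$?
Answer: $2567$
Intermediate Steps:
$U{\left(V \right)} = 0$ ($U{\left(V \right)} = 0 \cdot 2 V = 0$)
$Y{\left(k,A \right)} = 8 + 13 A$ ($Y{\left(k,A \right)} = 8 - \left(- 13 A + 0\right) = 8 - - 13 A = 8 + 13 A$)
$17 Y{\left(w{\left(-2,1 \right)},11 \right)} = 17 \left(8 + 13 \cdot 11\right) = 17 \left(8 + 143\right) = 17 \cdot 151 = 2567$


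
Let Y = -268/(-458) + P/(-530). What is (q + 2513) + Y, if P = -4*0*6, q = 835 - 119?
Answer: 739575/229 ≈ 3229.6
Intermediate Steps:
q = 716
P = 0 (P = 0*6 = 0)
Y = 134/229 (Y = -268/(-458) + 0/(-530) = -268*(-1/458) + 0*(-1/530) = 134/229 + 0 = 134/229 ≈ 0.58515)
(q + 2513) + Y = (716 + 2513) + 134/229 = 3229 + 134/229 = 739575/229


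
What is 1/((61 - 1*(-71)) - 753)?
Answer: -1/621 ≈ -0.0016103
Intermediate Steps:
1/((61 - 1*(-71)) - 753) = 1/((61 + 71) - 753) = 1/(132 - 753) = 1/(-621) = -1/621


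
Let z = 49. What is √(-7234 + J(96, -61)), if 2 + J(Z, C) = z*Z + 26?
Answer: I*√2506 ≈ 50.06*I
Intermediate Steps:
J(Z, C) = 24 + 49*Z (J(Z, C) = -2 + (49*Z + 26) = -2 + (26 + 49*Z) = 24 + 49*Z)
√(-7234 + J(96, -61)) = √(-7234 + (24 + 49*96)) = √(-7234 + (24 + 4704)) = √(-7234 + 4728) = √(-2506) = I*√2506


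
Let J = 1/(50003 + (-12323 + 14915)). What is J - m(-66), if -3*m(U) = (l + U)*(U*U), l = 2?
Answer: -4887548159/52595 ≈ -92928.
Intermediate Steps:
m(U) = -U**2*(2 + U)/3 (m(U) = -(2 + U)*U*U/3 = -(2 + U)*U**2/3 = -U**2*(2 + U)/3)
J = 1/52595 (J = 1/(50003 + 2592) = 1/52595 ≈ 1.9013e-5)
J - m(-66) = 1/52595 - (-66)**2*(-2 - 1*(-66))/3 = 1/52595 - 4356*(-2 + 66)/3 = 1/52595 - 4356*64/3 = 1/52595 - 1*92928 = 1/52595 - 92928 = -4887548159/52595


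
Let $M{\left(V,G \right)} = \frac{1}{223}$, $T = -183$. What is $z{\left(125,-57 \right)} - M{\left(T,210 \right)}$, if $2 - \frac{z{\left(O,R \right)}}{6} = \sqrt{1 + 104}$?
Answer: $\frac{2675}{223} - 6 \sqrt{105} \approx -49.486$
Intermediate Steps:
$M{\left(V,G \right)} = \frac{1}{223}$
$z{\left(O,R \right)} = 12 - 6 \sqrt{105}$ ($z{\left(O,R \right)} = 12 - 6 \sqrt{1 + 104} = 12 - 6 \sqrt{105}$)
$z{\left(125,-57 \right)} - M{\left(T,210 \right)} = \left(12 - 6 \sqrt{105}\right) - \frac{1}{223} = \frac{2675}{223} - 6 \sqrt{105}$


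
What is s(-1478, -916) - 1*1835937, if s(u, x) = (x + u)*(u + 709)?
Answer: 5049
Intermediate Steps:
s(u, x) = (709 + u)*(u + x) (s(u, x) = (u + x)*(709 + u) = (709 + u)*(u + x))
s(-1478, -916) - 1*1835937 = ((-1478)**2 + 709*(-1478) + 709*(-916) - 1478*(-916)) - 1*1835937 = (2184484 - 1047902 - 649444 + 1353848) - 1835937 = 1840986 - 1835937 = 5049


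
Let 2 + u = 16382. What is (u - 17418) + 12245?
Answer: 11207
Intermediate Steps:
u = 16380 (u = -2 + 16382 = 16380)
(u - 17418) + 12245 = (16380 - 17418) + 12245 = -1038 + 12245 = 11207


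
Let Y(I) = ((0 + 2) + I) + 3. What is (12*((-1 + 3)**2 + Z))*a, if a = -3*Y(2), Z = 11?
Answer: -3780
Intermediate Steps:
Y(I) = 5 + I (Y(I) = (2 + I) + 3 = 5 + I)
a = -21 (a = -3*(5 + 2) = -3*7 = -21)
(12*((-1 + 3)**2 + Z))*a = (12*((-1 + 3)**2 + 11))*(-21) = (12*(2**2 + 11))*(-21) = (12*(4 + 11))*(-21) = (12*15)*(-21) = 180*(-21) = -3780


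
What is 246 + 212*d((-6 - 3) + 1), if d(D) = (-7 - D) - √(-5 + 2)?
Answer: 458 - 212*I*√3 ≈ 458.0 - 367.19*I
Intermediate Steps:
d(D) = -7 - D - I*√3 (d(D) = (-7 - D) - √(-3) = (-7 - D) - I*√3 = -7 - D - I*√3)
246 + 212*d((-6 - 3) + 1) = 246 + 212*(-7 - ((-6 - 3) + 1) - I*√3) = 246 + 212*(-7 - (-9 + 1) - I*√3) = 246 + 212*(-7 - 1*(-8) - I*√3) = 246 + 212*(-7 + 8 - I*√3) = 246 + 212*(1 - I*√3) = 246 + (212 - 212*I*√3) = 458 - 212*I*√3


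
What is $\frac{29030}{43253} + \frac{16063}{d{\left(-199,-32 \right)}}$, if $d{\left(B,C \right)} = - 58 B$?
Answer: $\frac{1029837199}{499226126} \approx 2.0629$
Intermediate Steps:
$\frac{29030}{43253} + \frac{16063}{d{\left(-199,-32 \right)}} = \frac{29030}{43253} + \frac{16063}{\left(-58\right) \left(-199\right)} = 29030 \cdot \frac{1}{43253} + \frac{16063}{11542} = \frac{29030}{43253} + 16063 \cdot \frac{1}{11542} = \frac{29030}{43253} + \frac{16063}{11542} = \frac{1029837199}{499226126}$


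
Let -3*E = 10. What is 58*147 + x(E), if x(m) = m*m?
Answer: 76834/9 ≈ 8537.1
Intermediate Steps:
E = -10/3 (E = -⅓*10 = -10/3 ≈ -3.3333)
x(m) = m²
58*147 + x(E) = 58*147 + (-10/3)² = 8526 + 100/9 = 76834/9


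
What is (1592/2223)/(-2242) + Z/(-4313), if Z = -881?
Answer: 115368625/565680141 ≈ 0.20395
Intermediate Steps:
(1592/2223)/(-2242) + Z/(-4313) = (1592/2223)/(-2242) - 881/(-4313) = (1592*(1/2223))*(-1/2242) - 881*(-1/4313) = (1592/2223)*(-1/2242) + 881/4313 = -796/2491983 + 881/4313 = 115368625/565680141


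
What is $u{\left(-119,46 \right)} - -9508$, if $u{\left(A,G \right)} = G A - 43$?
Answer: $3991$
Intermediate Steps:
$u{\left(A,G \right)} = -43 + A G$ ($u{\left(A,G \right)} = A G - 43 = -43 + A G$)
$u{\left(-119,46 \right)} - -9508 = \left(-43 - 5474\right) - -9508 = \left(-43 - 5474\right) + 9508 = -5517 + 9508 = 3991$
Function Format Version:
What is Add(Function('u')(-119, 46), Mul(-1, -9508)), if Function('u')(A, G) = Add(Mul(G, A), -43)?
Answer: 3991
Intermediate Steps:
Function('u')(A, G) = Add(-43, Mul(A, G)) (Function('u')(A, G) = Add(Mul(A, G), -43) = Add(-43, Mul(A, G)))
Add(Function('u')(-119, 46), Mul(-1, -9508)) = Add(Add(-43, Mul(-119, 46)), Mul(-1, -9508)) = Add(Add(-43, -5474), 9508) = Add(-5517, 9508) = 3991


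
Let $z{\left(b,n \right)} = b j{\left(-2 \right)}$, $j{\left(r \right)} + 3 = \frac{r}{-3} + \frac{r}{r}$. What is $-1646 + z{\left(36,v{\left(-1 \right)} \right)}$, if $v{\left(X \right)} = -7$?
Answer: $-1694$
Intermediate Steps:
$j{\left(r \right)} = -2 - \frac{r}{3}$ ($j{\left(r \right)} = -3 + \left(\frac{r}{-3} + \frac{r}{r}\right) = -3 + \left(r \left(- \frac{1}{3}\right) + 1\right) = -3 - \left(-1 + \frac{r}{3}\right) = -2 - \frac{r}{3}$)
$z{\left(b,n \right)} = - \frac{4 b}{3}$ ($z{\left(b,n \right)} = b \left(-2 - - \frac{2}{3}\right) = b \left(-2 + \frac{2}{3}\right) = b \left(- \frac{4}{3}\right) = - \frac{4 b}{3}$)
$-1646 + z{\left(36,v{\left(-1 \right)} \right)} = -1646 - 48 = -1694$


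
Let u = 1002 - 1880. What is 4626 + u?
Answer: 3748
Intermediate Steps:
u = -878
4626 + u = 4626 - 878 = 3748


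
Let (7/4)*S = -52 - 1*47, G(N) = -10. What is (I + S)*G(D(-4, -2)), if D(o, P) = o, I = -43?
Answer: 6970/7 ≈ 995.71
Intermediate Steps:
S = -396/7 (S = 4*(-52 - 1*47)/7 = 4*(-52 - 47)/7 = (4/7)*(-99) = -396/7 ≈ -56.571)
(I + S)*G(D(-4, -2)) = (-43 - 396/7)*(-10) = -697/7*(-10) = 6970/7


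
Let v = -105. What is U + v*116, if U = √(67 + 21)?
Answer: -12180 + 2*√22 ≈ -12171.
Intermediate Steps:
U = 2*√22 (U = √88 = 2*√22 ≈ 9.3808)
U + v*116 = 2*√22 - 105*116 = 2*√22 - 12180 = -12180 + 2*√22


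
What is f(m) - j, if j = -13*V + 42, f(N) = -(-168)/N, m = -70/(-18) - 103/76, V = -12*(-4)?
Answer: 1123518/1733 ≈ 648.31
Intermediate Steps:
V = 48
m = 1733/684 (m = -70*(-1/18) - 103*1/76 = 35/9 - 103/76 = 1733/684 ≈ 2.5336)
f(N) = 168/N
j = -582 (j = -13*48 + 42 = -624 + 42 = -582)
f(m) - j = 168/(1733/684) - 1*(-582) = 168*(684/1733) + 582 = 114912/1733 + 582 = 1123518/1733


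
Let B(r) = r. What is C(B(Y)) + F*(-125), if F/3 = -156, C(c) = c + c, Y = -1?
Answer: 58498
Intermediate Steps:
C(c) = 2*c
F = -468 (F = 3*(-156) = -468)
C(B(Y)) + F*(-125) = 2*(-1) - 468*(-125) = -2 + 58500 = 58498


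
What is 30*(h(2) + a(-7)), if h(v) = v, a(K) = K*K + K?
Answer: 1320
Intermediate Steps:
a(K) = K + K**2 (a(K) = K**2 + K = K + K**2)
30*(h(2) + a(-7)) = 30*(2 - 7*(1 - 7)) = 30*(2 - 7*(-6)) = 30*(2 + 42) = 30*44 = 1320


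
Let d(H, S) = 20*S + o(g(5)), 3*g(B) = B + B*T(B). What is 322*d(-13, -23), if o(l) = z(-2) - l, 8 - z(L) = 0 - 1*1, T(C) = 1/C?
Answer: -145866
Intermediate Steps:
z(L) = 9 (z(L) = 8 - (0 - 1*1) = 8 - (0 - 1) = 8 - 1*(-1) = 8 + 1 = 9)
g(B) = 1/3 + B/3 (g(B) = (B + B/B)/3 = (B + 1)/3 = (1 + B)/3 = 1/3 + B/3)
o(l) = 9 - l
d(H, S) = 7 + 20*S (d(H, S) = 20*S + (9 - (1/3 + (1/3)*5)) = 20*S + (9 - (1/3 + 5/3)) = 20*S + (9 - 1*2) = 20*S + (9 - 2) = 20*S + 7 = 7 + 20*S)
322*d(-13, -23) = 322*(7 + 20*(-23)) = 322*(7 - 460) = 322*(-453) = -145866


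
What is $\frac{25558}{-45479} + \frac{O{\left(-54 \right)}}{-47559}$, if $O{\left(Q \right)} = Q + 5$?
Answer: $- \frac{1213284451}{2162935761} \approx -0.56094$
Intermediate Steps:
$O{\left(Q \right)} = 5 + Q$
$\frac{25558}{-45479} + \frac{O{\left(-54 \right)}}{-47559} = \frac{25558}{-45479} + \frac{5 - 54}{-47559} = 25558 \left(- \frac{1}{45479}\right) - - \frac{49}{47559} = - \frac{25558}{45479} + \frac{49}{47559} = - \frac{1213284451}{2162935761}$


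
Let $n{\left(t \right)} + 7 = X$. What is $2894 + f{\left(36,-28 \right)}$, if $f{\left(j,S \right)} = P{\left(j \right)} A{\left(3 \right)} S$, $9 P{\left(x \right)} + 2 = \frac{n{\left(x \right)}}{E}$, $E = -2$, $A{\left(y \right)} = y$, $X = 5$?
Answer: $\frac{8710}{3} \approx 2903.3$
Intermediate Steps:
$n{\left(t \right)} = -2$ ($n{\left(t \right)} = -7 + 5 = -2$)
$P{\left(x \right)} = - \frac{1}{9}$ ($P{\left(x \right)} = - \frac{2}{9} + \frac{\left(-2\right) \frac{1}{-2}}{9} = - \frac{2}{9} + \frac{\left(-2\right) \left(- \frac{1}{2}\right)}{9} = - \frac{2}{9} + \frac{1}{9} \cdot 1 = - \frac{2}{9} + \frac{1}{9} = - \frac{1}{9}$)
$f{\left(j,S \right)} = - \frac{S}{3}$ ($f{\left(j,S \right)} = \left(- \frac{1}{9}\right) 3 S = - \frac{S}{3}$)
$2894 + f{\left(36,-28 \right)} = 2894 - - \frac{28}{3} = 2894 + \frac{28}{3} = \frac{8710}{3}$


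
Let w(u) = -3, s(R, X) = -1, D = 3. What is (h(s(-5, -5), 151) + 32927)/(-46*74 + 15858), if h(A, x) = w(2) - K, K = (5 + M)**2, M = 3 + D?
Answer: 32803/12454 ≈ 2.6339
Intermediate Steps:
M = 6 (M = 3 + 3 = 6)
K = 121 (K = (5 + 6)**2 = 11**2 = 121)
h(A, x) = -124 (h(A, x) = -3 - 1*121 = -3 - 121 = -124)
(h(s(-5, -5), 151) + 32927)/(-46*74 + 15858) = (-124 + 32927)/(-46*74 + 15858) = 32803/(-3404 + 15858) = 32803/12454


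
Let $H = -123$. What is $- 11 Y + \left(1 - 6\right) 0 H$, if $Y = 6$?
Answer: $-66$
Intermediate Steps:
$- 11 Y + \left(1 - 6\right) 0 H = \left(-11\right) 6 + \left(1 - 6\right) 0 \left(-123\right) = -66 + \left(-5\right) 0 \left(-123\right) = -66 + 0 \left(-123\right) = -66 + 0 = -66$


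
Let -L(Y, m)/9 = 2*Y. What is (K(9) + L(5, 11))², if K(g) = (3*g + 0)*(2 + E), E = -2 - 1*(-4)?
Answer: 324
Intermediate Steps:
L(Y, m) = -18*Y
E = 2 (E = -2 + 4 = 2)
K(g) = 12*g (K(g) = (3*g + 0)*(2 + 2) = (3*g)*4 = 12*g)
(K(9) + L(5, 11))² = (12*9 - 18*5)² = (108 - 90)² = 18² = 324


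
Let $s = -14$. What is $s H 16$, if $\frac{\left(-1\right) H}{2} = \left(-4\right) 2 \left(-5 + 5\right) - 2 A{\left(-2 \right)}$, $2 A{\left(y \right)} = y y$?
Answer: $-1792$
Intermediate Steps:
$A{\left(y \right)} = \frac{y^{2}}{2}$ ($A{\left(y \right)} = \frac{y y}{2} = \frac{y^{2}}{2}$)
$H = 8$ ($H = - 2 \left(\left(-4\right) 2 \left(-5 + 5\right) - 2 \frac{\left(-2\right)^{2}}{2}\right) = - 2 \left(\left(-8\right) 0 - 2 \cdot \frac{1}{2} \cdot 4\right) = - 2 \left(0 - 4\right) = \left(-2\right) \left(-4\right) = 8$)
$s H 16 = \left(-14\right) 8 \cdot 16 = \left(-112\right) 16 = -1792$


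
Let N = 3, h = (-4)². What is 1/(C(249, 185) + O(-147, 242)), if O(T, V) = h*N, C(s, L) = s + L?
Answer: 1/482 ≈ 0.0020747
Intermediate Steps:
h = 16
C(s, L) = L + s
O(T, V) = 48 (O(T, V) = 16*3 = 48)
1/(C(249, 185) + O(-147, 242)) = 1/((185 + 249) + 48) = 1/(434 + 48) = 1/482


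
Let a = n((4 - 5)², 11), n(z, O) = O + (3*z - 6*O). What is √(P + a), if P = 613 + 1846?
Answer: √2407 ≈ 49.061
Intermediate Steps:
n(z, O) = -5*O + 3*z (n(z, O) = O + (-6*O + 3*z) = -5*O + 3*z)
P = 2459
a = -52 (a = -5*11 + 3*(4 - 5)² = -55 + 3*(-1)² = -55 + 3*1 = -55 + 3 = -52)
√(P + a) = √(2459 - 52) = √2407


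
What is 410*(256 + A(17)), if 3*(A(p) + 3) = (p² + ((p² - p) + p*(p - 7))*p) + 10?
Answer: 3514520/3 ≈ 1.1715e+6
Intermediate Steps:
A(p) = ⅓ + p²/3 + p*(p² - p + p*(-7 + p))/3 (A(p) = -3 + ((p² + ((p² - p) + p*(p - 7))*p) + 10)/3 = -3 + ((p² + ((p² - p) + p*(-7 + p))*p) + 10)/3 = -3 + ((p² + (p² - p + p*(-7 + p))*p) + 10)/3 = -3 + ((p² + p*(p² - p + p*(-7 + p))) + 10)/3 = -3 + (10 + p² + p*(p² - p + p*(-7 + p)))/3 = -3 + (10/3 + p²/3 + p*(p² - p + p*(-7 + p))/3) = ⅓ + p²/3 + p*(p² - p + p*(-7 + p))/3)
410*(256 + A(17)) = 410*(256 + (⅓ - 7/3*17² + (⅔)*17³)) = 410*(256 + (⅓ - 7/3*289 + (⅔)*4913)) = 410*(256 + (⅓ - 2023/3 + 9826/3)) = 410*(256 + 7804/3) = 410*(8572/3) = 3514520/3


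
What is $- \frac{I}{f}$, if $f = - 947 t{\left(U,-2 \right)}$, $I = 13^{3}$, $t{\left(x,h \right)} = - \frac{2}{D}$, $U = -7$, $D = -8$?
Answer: $\frac{8788}{947} \approx 9.2798$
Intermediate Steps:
$t{\left(x,h \right)} = \frac{1}{4}$ ($t{\left(x,h \right)} = - \frac{2}{-8} = \left(-2\right) \left(- \frac{1}{8}\right) = \frac{1}{4}$)
$I = 2197$
$f = - \frac{947}{4}$ ($f = \left(-947\right) \frac{1}{4} = - \frac{947}{4} \approx -236.75$)
$- \frac{I}{f} = - \frac{2197}{- \frac{947}{4}} = - \frac{2197 \left(-4\right)}{947} = \left(-1\right) \left(- \frac{8788}{947}\right) = \frac{8788}{947}$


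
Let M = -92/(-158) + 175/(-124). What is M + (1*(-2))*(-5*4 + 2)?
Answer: 344535/9796 ≈ 35.171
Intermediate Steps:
M = -8121/9796 (M = -92*(-1/158) + 175*(-1/124) = 46/79 - 175/124 = -8121/9796 ≈ -0.82901)
M + (1*(-2))*(-5*4 + 2) = -8121/9796 + (1*(-2))*(-5*4 + 2) = -8121/9796 - 2*(-20 + 2) = -8121/9796 - 2*(-18) = -8121/9796 + 36 = 344535/9796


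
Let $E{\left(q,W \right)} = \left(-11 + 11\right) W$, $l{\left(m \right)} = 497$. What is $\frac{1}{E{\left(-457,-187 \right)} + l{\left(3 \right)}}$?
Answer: $\frac{1}{497} \approx 0.0020121$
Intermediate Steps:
$E{\left(q,W \right)} = 0$ ($E{\left(q,W \right)} = 0 W = 0$)
$\frac{1}{E{\left(-457,-187 \right)} + l{\left(3 \right)}} = \frac{1}{0 + 497} = \frac{1}{497}$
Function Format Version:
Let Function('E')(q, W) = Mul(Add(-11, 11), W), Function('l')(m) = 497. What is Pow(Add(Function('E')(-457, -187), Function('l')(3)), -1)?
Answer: Rational(1, 497) ≈ 0.0020121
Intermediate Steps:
Function('E')(q, W) = 0 (Function('E')(q, W) = Mul(0, W) = 0)
Pow(Add(Function('E')(-457, -187), Function('l')(3)), -1) = Pow(Add(0, 497), -1) = Pow(497, -1) = Rational(1, 497)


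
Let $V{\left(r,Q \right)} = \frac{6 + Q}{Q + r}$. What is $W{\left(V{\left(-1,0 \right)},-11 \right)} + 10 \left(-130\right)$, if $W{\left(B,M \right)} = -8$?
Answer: $-1308$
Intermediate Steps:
$V{\left(r,Q \right)} = \frac{6 + Q}{Q + r}$
$W{\left(V{\left(-1,0 \right)},-11 \right)} + 10 \left(-130\right) = -8 + 10 \left(-130\right) = -8 - 1300 = -1308$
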